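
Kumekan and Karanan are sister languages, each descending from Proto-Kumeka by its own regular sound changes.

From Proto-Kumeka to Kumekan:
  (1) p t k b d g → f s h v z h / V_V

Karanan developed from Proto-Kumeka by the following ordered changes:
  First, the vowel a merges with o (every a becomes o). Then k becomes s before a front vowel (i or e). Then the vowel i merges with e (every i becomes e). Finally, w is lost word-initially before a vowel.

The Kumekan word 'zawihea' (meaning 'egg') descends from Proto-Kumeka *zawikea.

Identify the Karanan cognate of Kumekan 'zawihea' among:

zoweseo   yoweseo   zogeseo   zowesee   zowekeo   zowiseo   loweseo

Karanan: *zawikea > zowikeo > zowiseo > zoweseo  (by vowel merger, palatalisation, vowel merger)

zoweseo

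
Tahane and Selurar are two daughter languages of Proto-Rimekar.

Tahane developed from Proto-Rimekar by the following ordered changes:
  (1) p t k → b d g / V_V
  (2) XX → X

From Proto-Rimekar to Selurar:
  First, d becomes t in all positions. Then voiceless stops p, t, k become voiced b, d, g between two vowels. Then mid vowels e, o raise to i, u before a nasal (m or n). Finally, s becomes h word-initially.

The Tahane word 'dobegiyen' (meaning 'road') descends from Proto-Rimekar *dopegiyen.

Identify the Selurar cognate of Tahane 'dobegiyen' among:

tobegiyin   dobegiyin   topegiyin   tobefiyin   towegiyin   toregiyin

Selurar: *dopegiyen > topegiyen > tobegiyen > tobegiyin  (by unconditioned shift, intervocalic voicing, pre-nasal raising)
The other candidates each miss or misapply at least one Selurar change.

tobegiyin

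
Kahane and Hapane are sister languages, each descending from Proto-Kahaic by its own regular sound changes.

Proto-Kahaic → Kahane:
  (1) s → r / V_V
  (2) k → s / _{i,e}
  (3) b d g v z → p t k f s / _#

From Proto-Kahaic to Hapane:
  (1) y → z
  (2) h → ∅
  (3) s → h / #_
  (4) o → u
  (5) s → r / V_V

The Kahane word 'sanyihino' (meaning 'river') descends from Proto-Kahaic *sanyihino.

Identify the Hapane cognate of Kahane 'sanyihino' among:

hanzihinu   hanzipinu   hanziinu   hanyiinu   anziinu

hanziinu

Hapane: start from *sanyihino.
  rule 1 (unconditioned shift): sanyihino → sanzihino
  rule 2 (h-loss): sanzihino → sanziino
  rule 3 (debuccalisation): sanziino → hanziino
  rule 4 (vowel merger): hanziino → hanziinu
  rule 5: no change — hanziinu
  ⇒ Hapane hanziinu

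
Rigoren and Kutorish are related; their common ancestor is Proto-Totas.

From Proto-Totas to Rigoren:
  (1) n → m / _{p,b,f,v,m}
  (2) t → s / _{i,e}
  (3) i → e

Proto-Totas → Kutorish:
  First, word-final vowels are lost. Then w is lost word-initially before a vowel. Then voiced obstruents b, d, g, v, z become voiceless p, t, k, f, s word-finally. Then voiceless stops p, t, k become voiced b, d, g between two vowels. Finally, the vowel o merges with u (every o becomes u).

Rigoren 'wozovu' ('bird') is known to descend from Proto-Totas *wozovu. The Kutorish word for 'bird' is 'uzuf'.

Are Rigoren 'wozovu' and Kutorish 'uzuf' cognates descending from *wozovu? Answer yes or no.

Derive the expected Kutorish reflex of *wozovu:
Kutorish: start from *wozovu.
  rule 1 (apocope): wozovu → wozov
  rule 2 (glide loss): wozov → ozov
  rule 3 (final devoicing): ozov → ozof
  rule 4: no change — ozof
  rule 5 (vowel merger): ozof → uzuf
  ⇒ Kutorish uzuf
Kutorish 'uzuf' matches the regular reflex exactly, so the pair is cognate.

yes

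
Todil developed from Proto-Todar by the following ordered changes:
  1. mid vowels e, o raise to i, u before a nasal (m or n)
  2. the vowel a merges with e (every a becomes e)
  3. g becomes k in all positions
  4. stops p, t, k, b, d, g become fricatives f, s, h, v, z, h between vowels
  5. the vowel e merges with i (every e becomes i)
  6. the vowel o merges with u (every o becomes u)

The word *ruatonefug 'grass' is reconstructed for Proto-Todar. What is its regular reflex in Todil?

Todil: start from *ruatonefug.
  rule 1 (pre-nasal raising): ruatonefug → ruatunefug
  rule 2 (vowel merger): ruatunefug → ruetunefug
  rule 3 (unconditioned shift): ruetunefug → ruetunefuk
  rule 4 (intervocalic lenition): ruetunefuk → ruesunefuk
  rule 5 (vowel merger): ruesunefuk → ruisunifuk
  rule 6: no change — ruisunifuk
  ⇒ Todil ruisunifuk

ruisunifuk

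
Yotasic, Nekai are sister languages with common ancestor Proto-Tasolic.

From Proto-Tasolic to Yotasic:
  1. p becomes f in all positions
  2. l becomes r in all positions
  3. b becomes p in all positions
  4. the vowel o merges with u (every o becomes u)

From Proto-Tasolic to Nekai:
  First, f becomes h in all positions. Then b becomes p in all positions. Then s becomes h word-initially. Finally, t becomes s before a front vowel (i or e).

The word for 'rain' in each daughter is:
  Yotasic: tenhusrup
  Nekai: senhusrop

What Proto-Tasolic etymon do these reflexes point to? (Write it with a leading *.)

*tenhusrob

Position 1: Yotasic has t, Nekai has s. Yotasic preserves t here (none of its changes turn any other segment into t), so the proto-segment is *t.
Position 9: Yotasic has p, Nekai has p. In Yotasic, p can only continue *b, so the proto-segment is *b.
This points to *tenhusrob. Verify forward in each daughter:
Yotasic: *tenhusrob > tenhusrop > tenhusrup  (by unconditioned shift, vowel merger)
Nekai: *tenhusrob > tenhusrop > senhusrop  (by unconditioned shift, palatalisation)
No other proto-form is consistent with every reflex, so the reconstruction is *tenhusrob.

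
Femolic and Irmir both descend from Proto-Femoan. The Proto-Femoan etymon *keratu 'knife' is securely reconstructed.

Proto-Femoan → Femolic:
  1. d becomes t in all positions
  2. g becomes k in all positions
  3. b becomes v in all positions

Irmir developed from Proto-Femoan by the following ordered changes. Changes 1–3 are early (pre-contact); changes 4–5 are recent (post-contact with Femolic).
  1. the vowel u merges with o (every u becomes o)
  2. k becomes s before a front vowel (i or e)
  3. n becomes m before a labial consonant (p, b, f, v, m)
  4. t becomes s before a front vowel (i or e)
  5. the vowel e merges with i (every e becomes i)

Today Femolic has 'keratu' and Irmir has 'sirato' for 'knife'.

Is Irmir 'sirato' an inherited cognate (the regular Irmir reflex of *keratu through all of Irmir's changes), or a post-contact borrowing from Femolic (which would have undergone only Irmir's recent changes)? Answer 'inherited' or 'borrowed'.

If inherited, *keratu would pass through all of Irmir's changes:
Irmir: *keratu > kerato > serato > sirato  (by vowel merger, palatalisation, vowel merger)
If borrowed from Femolic 'keratu' after the early changes, it would undergo only the recent ones:
  rule 4 (palatalisation): no change (keratu)
  rule 5 (vowel merger): keratu → kiratu
  ⇒ as a loan: kiratu
Irmir 'sirato' matches the inherited outcome exactly, so it is an inherited cognate, not a loan.

inherited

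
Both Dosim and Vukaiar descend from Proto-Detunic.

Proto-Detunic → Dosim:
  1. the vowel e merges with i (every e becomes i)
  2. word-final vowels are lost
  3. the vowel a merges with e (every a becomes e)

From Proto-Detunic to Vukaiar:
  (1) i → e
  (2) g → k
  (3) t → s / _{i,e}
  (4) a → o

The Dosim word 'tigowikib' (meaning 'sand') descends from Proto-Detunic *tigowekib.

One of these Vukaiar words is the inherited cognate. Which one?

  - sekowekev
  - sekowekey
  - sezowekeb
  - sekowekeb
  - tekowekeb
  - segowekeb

sekowekeb

Vukaiar: start from *tigowekib.
  rule 1 (vowel merger): tigowekib → tegowekeb
  rule 2 (unconditioned shift): tegowekeb → tekowekeb
  rule 3 (palatalisation): tekowekeb → sekowekeb
  rule 4: no change — sekowekeb
  ⇒ Vukaiar sekowekeb
The other candidates each miss or misapply at least one Vukaiar change.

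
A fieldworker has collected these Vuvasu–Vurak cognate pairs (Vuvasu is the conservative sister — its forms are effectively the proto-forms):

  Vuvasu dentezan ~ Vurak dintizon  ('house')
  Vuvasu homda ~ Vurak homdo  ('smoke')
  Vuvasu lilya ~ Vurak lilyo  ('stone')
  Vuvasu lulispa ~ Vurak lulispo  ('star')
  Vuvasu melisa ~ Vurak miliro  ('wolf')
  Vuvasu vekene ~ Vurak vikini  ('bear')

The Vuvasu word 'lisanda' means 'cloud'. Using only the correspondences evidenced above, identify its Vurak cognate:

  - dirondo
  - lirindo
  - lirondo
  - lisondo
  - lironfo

melisa ~ miliro — Vuvasu s corresponds to Vurak r between vowels (before a back vowel).
dentezan ~ dintizon — Vuvasu a corresponds to Vurak o after a consonant, before a nasal.
homda ~ homdo, lilya ~ lilyo — Vuvasu a corresponds to Vurak o word-finally.
Applying these to Vuvasu 'lisanda':
  lisanda → liranda   (s→r between vowels (before a back vowel))
  liranda → lironda   (a→o after a consonant, before a nasal)
  lironda → lirondo   (a→o word-finally)
So the Vurak cognate is 'lirondo'.

lirondo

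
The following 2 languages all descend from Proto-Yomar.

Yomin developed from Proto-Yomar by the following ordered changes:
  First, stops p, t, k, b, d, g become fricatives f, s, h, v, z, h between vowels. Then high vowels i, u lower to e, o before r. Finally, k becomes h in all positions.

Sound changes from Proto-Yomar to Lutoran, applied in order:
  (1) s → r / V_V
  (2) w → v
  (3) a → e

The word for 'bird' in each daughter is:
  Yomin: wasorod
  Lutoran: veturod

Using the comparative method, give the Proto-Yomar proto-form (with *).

Position 3: Yomin has s, Lutoran has t. Lutoran preserves t here (none of its changes turn any other segment into t), so the proto-segment is *t.
Position 4: Yomin has o, Lutoran has u. Lutoran preserves u here (none of its changes turn any other segment into u), so the proto-segment is *u.
This points to *waturod. Verify forward in each daughter:
Yomin: start from *waturod.
  rule 1 (intervocalic lenition): waturod → wasurod
  rule 2 (pre-rhotic lowering): wasurod → wasorod
  rule 3: no change — wasorod
  ⇒ Yomin wasorod
Lutoran: start from *waturod.
  rule 1: no change — waturod
  rule 2 (unconditioned shift): waturod → vaturod
  rule 3 (vowel merger): vaturod → veturod
  ⇒ Lutoran veturod
No other proto-form is consistent with every reflex, so the reconstruction is *waturod.

*waturod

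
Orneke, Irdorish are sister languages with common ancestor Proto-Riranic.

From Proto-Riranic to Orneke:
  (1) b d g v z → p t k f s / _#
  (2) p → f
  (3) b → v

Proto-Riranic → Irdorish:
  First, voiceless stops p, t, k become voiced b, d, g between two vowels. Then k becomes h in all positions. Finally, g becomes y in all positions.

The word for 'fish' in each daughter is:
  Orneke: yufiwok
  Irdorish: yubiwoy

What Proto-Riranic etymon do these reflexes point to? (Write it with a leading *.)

*yupiwog

Position 3: Orneke has f, Irdorish has b. Taking the neighbouring segments as reconstructed: Orneke f could go back to *p or *f; Irdorish b could go back to *p or *b — the one source consistent with every daughter is *p.
Position 7: Orneke has k, Irdorish has y. Taking the neighbouring segments as reconstructed: Orneke k could go back to *k or *g; Irdorish y could go back to *g or *y — the one source consistent with every daughter is *g.
Continuing position by position gives *yupiwog; check it forward:
Orneke: *yupiwog > yupiwok > yufiwok  (by final devoicing, unconditioned shift)
Irdorish: start from *yupiwog.
  rule 1 (intervocalic voicing): yupiwog → yubiwog
  rule 2: no change — yubiwog
  rule 3 (unconditioned shift): yubiwog → yubiwoy
  ⇒ Irdorish yubiwoy
No other proto-form is consistent with every reflex, so the reconstruction is *yupiwog.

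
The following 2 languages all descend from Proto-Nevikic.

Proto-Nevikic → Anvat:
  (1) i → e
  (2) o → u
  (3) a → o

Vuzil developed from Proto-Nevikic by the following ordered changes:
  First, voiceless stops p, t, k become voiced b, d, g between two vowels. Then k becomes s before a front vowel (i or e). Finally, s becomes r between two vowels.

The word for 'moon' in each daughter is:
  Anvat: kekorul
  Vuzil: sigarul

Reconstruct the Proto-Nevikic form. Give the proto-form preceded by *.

Position 1: Anvat has k, Vuzil has s. Anvat preserves k here (none of its changes turn any other segment into k), so the proto-segment is *k.
Position 3: Anvat has k, Vuzil has g. Anvat preserves k here (none of its changes turn any other segment into k), so the proto-segment is *k.
Position 4: Anvat has o, Vuzil has a. Vuzil preserves a here (none of its changes turn any other segment into a), so the proto-segment is *a.
This points to *kikarul. Verify forward in each daughter:
Anvat: *kikarul > kekarul > kekorul  (by vowel merger, vowel merger)
Vuzil: start from *kikarul.
  rule 1 (intervocalic voicing): kikarul → kigarul
  rule 2 (palatalisation): kigarul → sigarul
  rule 3: no change — sigarul
  ⇒ Vuzil sigarul
*kikarul is the unique common source.

*kikarul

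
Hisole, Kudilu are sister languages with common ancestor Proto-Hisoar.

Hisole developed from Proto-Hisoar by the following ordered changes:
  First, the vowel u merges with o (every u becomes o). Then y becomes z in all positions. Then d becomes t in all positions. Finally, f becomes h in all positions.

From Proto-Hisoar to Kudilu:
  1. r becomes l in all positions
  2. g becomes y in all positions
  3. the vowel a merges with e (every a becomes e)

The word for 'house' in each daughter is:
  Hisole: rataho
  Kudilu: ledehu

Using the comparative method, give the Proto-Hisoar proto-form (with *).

*radahu

Position 4: Hisole has a, Kudilu has e. Hisole preserves a here (none of its changes turn any other segment into a), so the proto-segment is *a.
Position 2: Hisole has a, Kudilu has e. Hisole preserves a here (none of its changes turn any other segment into a), so the proto-segment is *a.
Verify the candidate proto-form against each daughter:
Hisole: *radahu
  radahu → radaho   [vowel merger]
  radaho (rule 2 does not apply)
  radaho → rataho   [unconditioned shift]
  rataho (rule 4 does not apply)
  giving Hisole rataho.
Kudilu: start from *radahu.
  rule 1 (unconditioned shift): radahu → ladahu
  rule 2: no change — ladahu
  rule 3 (vowel merger): ladahu → ledehu
  ⇒ Kudilu ledehu
No other proto-form is consistent with every reflex, so the reconstruction is *radahu.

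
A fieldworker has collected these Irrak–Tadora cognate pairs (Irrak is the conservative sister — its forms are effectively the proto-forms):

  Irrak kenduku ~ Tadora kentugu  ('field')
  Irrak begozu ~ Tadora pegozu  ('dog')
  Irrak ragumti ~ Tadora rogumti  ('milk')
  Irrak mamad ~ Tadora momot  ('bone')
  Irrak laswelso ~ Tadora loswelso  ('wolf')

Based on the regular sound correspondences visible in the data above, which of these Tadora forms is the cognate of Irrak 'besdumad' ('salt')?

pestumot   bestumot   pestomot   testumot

pestumot

begozu ~ pegozu — Irrak b corresponds to Tadora p word-initially before a front vowel.
kenduku ~ kentugu — Irrak d corresponds to Tadora t after a consonant, before a back vowel.
ragumti ~ rogumti, mamad ~ momot — Irrak a corresponds to Tadora o after a consonant, before a consonant other than r, m, n, p, b, f, v.
mamad ~ momot — Irrak d corresponds to Tadora t word-finally.
Applying these to Irrak 'besdumad':
  besdumad → pesdumad   (b→p word-initially before a front vowel)
  pesdumad → pestumad   (d→t after a consonant, before a back vowel)
  pestumad → pestumod   (a→o after a consonant, before a consonant other than r, m, n, p, b, f, v)
  pestumod → pestumot   (d→t word-finally)
So the Tadora cognate is 'pestumot'.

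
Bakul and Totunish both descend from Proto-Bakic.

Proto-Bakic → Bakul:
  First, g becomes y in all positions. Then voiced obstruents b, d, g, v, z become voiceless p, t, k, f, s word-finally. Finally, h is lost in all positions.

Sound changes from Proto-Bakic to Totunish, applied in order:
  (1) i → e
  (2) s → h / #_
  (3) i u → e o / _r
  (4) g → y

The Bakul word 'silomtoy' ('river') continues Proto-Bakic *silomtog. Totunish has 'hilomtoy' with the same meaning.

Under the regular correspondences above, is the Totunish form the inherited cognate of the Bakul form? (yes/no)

no

Derive the expected Totunish reflex of *silomtog:
Totunish: start from *silomtog.
  rule 1 (vowel merger): silomtog → selomtog
  rule 2 (debuccalisation): selomtog → helomtog
  rule 3: no change — helomtog
  rule 4 (unconditioned shift): helomtog → helomtoy
  ⇒ Totunish helomtoy
The regular Totunish reflex would be 'helomtoy', but the attested form is 'hilomtoy'. The correspondence is irregular, so they are not cognates (the Totunish form has a different source).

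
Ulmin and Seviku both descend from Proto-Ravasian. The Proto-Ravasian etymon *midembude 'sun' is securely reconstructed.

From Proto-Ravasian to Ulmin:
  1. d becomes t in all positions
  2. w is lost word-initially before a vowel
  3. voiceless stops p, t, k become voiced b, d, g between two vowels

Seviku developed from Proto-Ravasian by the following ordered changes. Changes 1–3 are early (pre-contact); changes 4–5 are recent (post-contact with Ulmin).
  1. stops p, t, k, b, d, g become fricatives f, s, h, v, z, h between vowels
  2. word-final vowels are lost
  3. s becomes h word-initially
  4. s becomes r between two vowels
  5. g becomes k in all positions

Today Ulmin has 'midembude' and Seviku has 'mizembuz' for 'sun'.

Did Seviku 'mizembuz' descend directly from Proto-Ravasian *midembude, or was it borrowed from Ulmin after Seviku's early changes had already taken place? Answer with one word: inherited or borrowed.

inherited

If inherited, *midembude would pass through all of Seviku's changes:
Seviku: start from *midembude.
  rule 1 (intervocalic lenition): midembude → mizembuze
  rule 2 (apocope): mizembuze → mizembuz
  rule 3: no change — mizembuz
  rule 4: no change — mizembuz
  rule 5: no change — mizembuz
  ⇒ Seviku mizembuz
If borrowed from Ulmin 'midembude' after the early changes, it would undergo only the recent ones:
  rule 4 (rhotacism): no change (midembude)
  rule 5 (unconditioned shift): no change (midembude)
  ⇒ as a loan: midembude
Seviku 'mizembuz' matches the inherited outcome exactly, so it is an inherited cognate, not a loan.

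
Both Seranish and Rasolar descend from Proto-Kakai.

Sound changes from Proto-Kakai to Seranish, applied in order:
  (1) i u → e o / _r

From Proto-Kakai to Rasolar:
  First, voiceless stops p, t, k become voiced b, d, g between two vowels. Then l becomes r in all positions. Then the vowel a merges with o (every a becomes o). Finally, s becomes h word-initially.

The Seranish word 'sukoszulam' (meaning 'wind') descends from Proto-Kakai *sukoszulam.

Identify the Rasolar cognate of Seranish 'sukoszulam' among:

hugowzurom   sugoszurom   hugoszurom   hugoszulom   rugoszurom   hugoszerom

hugoszurom

Rasolar: start from *sukoszulam.
  rule 1 (intervocalic voicing): sukoszulam → sugoszulam
  rule 2 (unconditioned shift): sugoszulam → sugoszuram
  rule 3 (vowel merger): sugoszuram → sugoszurom
  rule 4 (debuccalisation): sugoszurom → hugoszurom
  ⇒ Rasolar hugoszurom
Only 'hugoszurom' matches the regular Rasolar development of *sukoszulam.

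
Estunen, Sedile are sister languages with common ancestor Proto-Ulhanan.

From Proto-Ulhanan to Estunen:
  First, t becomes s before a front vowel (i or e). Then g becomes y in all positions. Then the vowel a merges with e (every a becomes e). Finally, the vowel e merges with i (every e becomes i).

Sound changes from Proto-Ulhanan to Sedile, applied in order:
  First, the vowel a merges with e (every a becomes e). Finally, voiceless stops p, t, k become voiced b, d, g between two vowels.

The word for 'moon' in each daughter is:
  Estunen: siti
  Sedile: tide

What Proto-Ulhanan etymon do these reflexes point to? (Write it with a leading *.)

Position 4: Estunen has i, Sedile has e. Taking the neighbouring segments as reconstructed: Estunen i can only go back to *a; Sedile e could go back to *a or *e — the one source consistent with every daughter is *a.
Position 3: Estunen has t, Sedile has d. Estunen preserves t here (none of its changes turn any other segment into t), so the proto-segment is *t.
Continuing position by position gives *tita; check it forward:
Estunen: start from *tita.
  rule 1 (palatalisation): tita → sita
  rule 2: no change — sita
  rule 3 (vowel merger): sita → site
  rule 4 (vowel merger): site → siti
  ⇒ Estunen siti
Sedile: *tita > tite > tide  (by vowel merger, intervocalic voicing)
No other proto-form is consistent with every reflex, so the reconstruction is *tita.

*tita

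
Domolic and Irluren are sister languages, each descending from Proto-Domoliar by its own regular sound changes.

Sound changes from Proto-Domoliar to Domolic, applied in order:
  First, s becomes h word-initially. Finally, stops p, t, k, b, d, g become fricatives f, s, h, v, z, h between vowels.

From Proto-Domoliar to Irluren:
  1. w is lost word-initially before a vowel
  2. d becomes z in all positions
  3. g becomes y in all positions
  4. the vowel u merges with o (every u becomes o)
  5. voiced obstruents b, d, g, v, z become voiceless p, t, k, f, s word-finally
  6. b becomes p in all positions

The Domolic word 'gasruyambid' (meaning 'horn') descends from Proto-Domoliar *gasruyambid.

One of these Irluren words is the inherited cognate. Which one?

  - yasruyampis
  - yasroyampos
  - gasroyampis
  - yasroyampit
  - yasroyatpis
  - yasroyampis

Irluren: start from *gasruyambid.
  rule 1: no change — gasruyambid
  rule 2 (unconditioned shift): gasruyambid → gasruyambiz
  rule 3 (unconditioned shift): gasruyambiz → yasruyambiz
  rule 4 (vowel merger): yasruyambiz → yasroyambiz
  rule 5 (final devoicing): yasroyambiz → yasroyambis
  rule 6 (unconditioned shift): yasroyambis → yasroyampis
  ⇒ Irluren yasroyampis
Only 'yasroyampis' matches the regular Irluren development of *gasruyambid.

yasroyampis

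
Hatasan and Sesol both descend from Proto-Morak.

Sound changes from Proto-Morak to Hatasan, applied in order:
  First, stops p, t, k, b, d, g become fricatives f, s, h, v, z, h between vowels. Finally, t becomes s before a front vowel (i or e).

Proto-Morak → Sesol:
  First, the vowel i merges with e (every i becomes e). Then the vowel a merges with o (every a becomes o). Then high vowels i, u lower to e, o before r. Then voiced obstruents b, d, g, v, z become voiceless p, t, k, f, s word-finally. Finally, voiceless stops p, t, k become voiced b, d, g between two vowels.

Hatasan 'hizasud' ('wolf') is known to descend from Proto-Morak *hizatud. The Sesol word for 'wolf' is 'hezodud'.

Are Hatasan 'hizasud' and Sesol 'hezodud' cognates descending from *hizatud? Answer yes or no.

no

Derive the expected Sesol reflex of *hizatud:
Sesol: start from *hizatud.
  rule 1 (vowel merger): hizatud → hezatud
  rule 2 (vowel merger): hezatud → hezotud
  rule 3: no change — hezotud
  rule 4 (final devoicing): hezotud → hezotut
  rule 5 (intervocalic voicing): hezotut → hezodut
  ⇒ Sesol hezodut
The regular Sesol reflex would be 'hezodut', but the attested form is 'hezodud'. The correspondence is irregular, so they are not cognates (the Sesol form has a different source).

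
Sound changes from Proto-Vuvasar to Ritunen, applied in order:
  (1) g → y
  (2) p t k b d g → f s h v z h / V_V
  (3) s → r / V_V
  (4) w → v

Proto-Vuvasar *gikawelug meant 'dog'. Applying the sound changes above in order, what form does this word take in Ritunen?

yihaveluy

Ritunen: start from *gikawelug.
  rule 1 (unconditioned shift): gikawelug → yikaweluy
  rule 2 (intervocalic lenition): yikaweluy → yihaweluy
  rule 3: no change — yihaweluy
  rule 4 (unconditioned shift): yihaweluy → yihaveluy
  ⇒ Ritunen yihaveluy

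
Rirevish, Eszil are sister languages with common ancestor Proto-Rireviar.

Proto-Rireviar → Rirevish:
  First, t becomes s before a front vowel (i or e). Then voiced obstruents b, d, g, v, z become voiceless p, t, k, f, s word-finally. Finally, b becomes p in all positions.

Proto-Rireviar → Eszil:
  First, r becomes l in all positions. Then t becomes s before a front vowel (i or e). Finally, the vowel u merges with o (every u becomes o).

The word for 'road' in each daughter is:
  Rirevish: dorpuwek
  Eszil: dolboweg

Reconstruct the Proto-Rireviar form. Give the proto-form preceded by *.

*dorbuweg

Position 4: Rirevish has p, Eszil has b. Eszil preserves b here (none of its changes turn any other segment into b), so the proto-segment is *b.
Position 8: Rirevish has k, Eszil has g. Eszil preserves g here (none of its changes turn any other segment into g), so the proto-segment is *g.
Position 3: Rirevish has r, Eszil has l. Rirevish preserves r here (none of its changes turn any other segment into r), so the proto-segment is *r.
This points to *dorbuweg. Verify forward in each daughter:
Rirevish: *dorbuweg > dorbuwek > dorpuwek  (by final devoicing, unconditioned shift)
Eszil: *dorbuweg
  dorbuweg → dolbuweg   [unconditioned shift]
  dolbuweg (rule 2 does not apply)
  dolbuweg → dolboweg   [vowel merger]
  giving Eszil dolboweg.
No other proto-form is consistent with every reflex, so the reconstruction is *dorbuweg.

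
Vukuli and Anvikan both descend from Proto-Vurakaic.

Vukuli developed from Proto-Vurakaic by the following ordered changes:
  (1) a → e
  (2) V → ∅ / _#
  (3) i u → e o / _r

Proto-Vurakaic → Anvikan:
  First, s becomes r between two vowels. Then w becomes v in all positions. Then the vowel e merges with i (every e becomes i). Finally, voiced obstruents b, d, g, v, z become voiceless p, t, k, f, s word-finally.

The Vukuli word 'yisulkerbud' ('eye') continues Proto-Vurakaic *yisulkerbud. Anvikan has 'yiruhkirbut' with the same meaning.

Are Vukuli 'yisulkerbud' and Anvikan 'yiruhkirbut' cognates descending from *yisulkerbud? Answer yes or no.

no

Derive the expected Anvikan reflex of *yisulkerbud:
Anvikan: *yisulkerbud > yirulkerbud > yirulkirbud > yirulkirbut  (by rhotacism, vowel merger, final devoicing)
The regular Anvikan reflex would be 'yirulkirbut', but the attested form is 'yiruhkirbut'. The correspondence is irregular, so they are not cognates (the Anvikan form has a different source).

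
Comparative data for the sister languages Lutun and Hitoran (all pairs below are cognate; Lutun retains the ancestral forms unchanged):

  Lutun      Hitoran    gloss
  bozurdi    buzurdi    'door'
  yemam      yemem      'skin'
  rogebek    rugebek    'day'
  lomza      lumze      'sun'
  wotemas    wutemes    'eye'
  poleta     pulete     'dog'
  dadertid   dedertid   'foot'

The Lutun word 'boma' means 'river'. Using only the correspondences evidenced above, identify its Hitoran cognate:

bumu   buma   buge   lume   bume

bume

lomza ~ lumze — Lutun o corresponds to Hitoran u after a consonant, before a nasal.
lomza ~ lumze, poleta ~ pulete — Lutun a corresponds to Hitoran e word-finally.
Applying these to Lutun 'boma':
  boma → buma   (o→u after a consonant, before a nasal)
  buma → bume   (a→e word-finally)
So the Hitoran cognate is 'bume'.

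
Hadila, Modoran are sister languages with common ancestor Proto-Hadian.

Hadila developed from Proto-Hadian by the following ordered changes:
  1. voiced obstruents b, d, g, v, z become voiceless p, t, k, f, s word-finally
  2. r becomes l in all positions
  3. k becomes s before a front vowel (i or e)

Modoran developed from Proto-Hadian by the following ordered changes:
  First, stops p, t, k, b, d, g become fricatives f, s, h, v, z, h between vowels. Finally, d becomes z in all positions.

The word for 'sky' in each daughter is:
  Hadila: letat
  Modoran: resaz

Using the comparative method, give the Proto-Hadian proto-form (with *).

*retad

Position 3: Hadila has t, Modoran has s. Taking the neighbouring segments as reconstructed: Hadila t can only go back to *t; Modoran s could go back to *t or *s — the one source consistent with every daughter is *t.
Position 5: Hadila has t, Modoran has z. Taking the neighbouring segments as reconstructed: Hadila t could go back to *t or *d; Modoran z could go back to *d or *z — the one source consistent with every daughter is *d.
This points to *retad. Verify forward in each daughter:
Hadila: *retad
  retad → retat   [final devoicing]
  retat → letat   [unconditioned shift]
  letat (rule 3 does not apply)
  giving Hadila letat.
Modoran: start from *retad.
  rule 1 (intervocalic lenition): retad → resad
  rule 2 (unconditioned shift): resad → resaz
  ⇒ Modoran resaz
*retad is the unique common source.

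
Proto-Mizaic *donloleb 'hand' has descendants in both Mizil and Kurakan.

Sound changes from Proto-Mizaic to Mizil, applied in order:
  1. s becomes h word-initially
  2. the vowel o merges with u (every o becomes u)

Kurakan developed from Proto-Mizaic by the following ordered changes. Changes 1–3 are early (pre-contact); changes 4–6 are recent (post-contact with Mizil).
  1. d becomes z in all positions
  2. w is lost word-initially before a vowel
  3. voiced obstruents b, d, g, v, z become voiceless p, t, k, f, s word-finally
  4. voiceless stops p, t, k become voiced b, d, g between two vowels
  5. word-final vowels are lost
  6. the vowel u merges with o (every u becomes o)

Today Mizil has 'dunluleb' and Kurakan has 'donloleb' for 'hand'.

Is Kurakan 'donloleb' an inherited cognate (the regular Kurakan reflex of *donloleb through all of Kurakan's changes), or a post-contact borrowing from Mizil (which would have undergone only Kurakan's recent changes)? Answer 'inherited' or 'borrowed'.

If inherited, *donloleb would pass through all of Kurakan's changes:
Kurakan: *donloleb > zonloleb > zonlolep  (by unconditioned shift, final devoicing)
If borrowed from Mizil 'dunluleb' after the early changes, it would undergo only the recent ones:
  rule 4 (intervocalic voicing): no change (dunluleb)
  rule 5 (apocope): no change (dunluleb)
  rule 6 (vowel merger): dunluleb → donloleb
  ⇒ as a loan: donloleb
Kurakan 'donloleb' matches the loan outcome 'donloleb', not the inherited 'zonlolep' — it skipped the early Kurakan changes, so it was borrowed from Mizil.

borrowed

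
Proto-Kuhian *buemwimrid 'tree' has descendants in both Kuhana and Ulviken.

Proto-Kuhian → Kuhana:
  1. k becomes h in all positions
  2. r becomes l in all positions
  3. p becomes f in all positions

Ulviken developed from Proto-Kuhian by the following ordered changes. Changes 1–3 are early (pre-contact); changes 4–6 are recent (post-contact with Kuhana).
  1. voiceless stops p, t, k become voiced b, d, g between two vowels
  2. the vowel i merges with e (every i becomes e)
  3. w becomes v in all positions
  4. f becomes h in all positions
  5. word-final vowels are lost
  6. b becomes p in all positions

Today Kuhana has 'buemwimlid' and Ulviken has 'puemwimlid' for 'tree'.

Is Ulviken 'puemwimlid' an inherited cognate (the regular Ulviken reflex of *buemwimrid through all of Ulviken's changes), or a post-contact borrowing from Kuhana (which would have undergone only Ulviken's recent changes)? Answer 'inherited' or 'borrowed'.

If inherited, *buemwimrid would pass through all of Ulviken's changes:
Ulviken: *buemwimrid
  buemwimrid (rule 1 does not apply)
  buemwimrid → buemwemred   [vowel merger]
  buemwemred → buemvemred   [unconditioned shift]
  buemvemred (rule 4 does not apply)
  buemvemred (rule 5 does not apply)
  buemvemred → puemvemred   [unconditioned shift]
  giving Ulviken puemvemred.
If borrowed from Kuhana 'buemwimlid' after the early changes, it would undergo only the recent ones:
  rule 4 (unconditioned shift): no change (buemwimlid)
  rule 5 (apocope): no change (buemwimlid)
  rule 6 (unconditioned shift): buemwimlid → puemwimlid
  ⇒ as a loan: puemwimlid
Ulviken 'puemwimlid' matches the loan outcome 'puemwimlid', not the inherited 'puemvemred' — it skipped the early Ulviken changes, so it was borrowed from Kuhana.

borrowed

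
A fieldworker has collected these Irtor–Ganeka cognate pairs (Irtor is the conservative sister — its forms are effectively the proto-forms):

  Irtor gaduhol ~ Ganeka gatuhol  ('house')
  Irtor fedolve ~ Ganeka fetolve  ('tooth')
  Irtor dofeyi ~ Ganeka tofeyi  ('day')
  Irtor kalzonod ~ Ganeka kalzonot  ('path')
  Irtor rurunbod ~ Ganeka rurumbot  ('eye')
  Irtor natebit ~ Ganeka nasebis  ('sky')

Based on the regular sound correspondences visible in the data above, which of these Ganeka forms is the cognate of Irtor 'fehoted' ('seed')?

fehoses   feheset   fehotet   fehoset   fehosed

fehoset

natebit ~ nasebis — Irtor t corresponds to Ganeka s between vowels (before a front vowel).
kalzonod ~ kalzonot, rurunbod ~ rurumbot — Irtor d corresponds to Ganeka t word-finally.
Applying these to Irtor 'fehoted':
  fehoted → fehosed   (t→s between vowels (before a front vowel))
  fehosed → fehoset   (d→t word-finally)
So the Ganeka cognate is 'fehoset'.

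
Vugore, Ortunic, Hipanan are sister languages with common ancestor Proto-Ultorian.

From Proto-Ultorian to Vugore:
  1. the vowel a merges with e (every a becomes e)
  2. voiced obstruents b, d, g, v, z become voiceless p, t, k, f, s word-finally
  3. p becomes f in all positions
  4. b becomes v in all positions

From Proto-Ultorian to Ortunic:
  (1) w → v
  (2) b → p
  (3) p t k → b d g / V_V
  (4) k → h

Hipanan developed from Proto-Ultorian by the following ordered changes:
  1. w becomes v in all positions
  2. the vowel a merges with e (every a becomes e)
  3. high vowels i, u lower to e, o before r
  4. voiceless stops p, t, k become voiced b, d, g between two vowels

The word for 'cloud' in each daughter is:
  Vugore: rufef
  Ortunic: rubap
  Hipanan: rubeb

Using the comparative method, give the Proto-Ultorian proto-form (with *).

Position 3: Vugore has f, Ortunic has b, Hipanan has b. Taking the neighbouring segments as reconstructed: Vugore f could go back to *p or *f; Ortunic b could go back to *p or *b; Hipanan b could go back to *p or *b — the one source consistent with every daughter is *p.
Position 5: Vugore has f, Ortunic has p, Hipanan has b. Taking the neighbouring segments as reconstructed: Vugore f could go back to *p or *b or *f or *v; Ortunic p could go back to *p or *b; Hipanan b can only go back to *b — the one source consistent with every daughter is *b.
This points to *rupab. Verify forward in each daughter:
Vugore: *rupab > rupeb > rupep > rufef  (by vowel merger, final devoicing, unconditioned shift)
Ortunic: *rupab > rupap > rubap  (by unconditioned shift, intervocalic voicing)
Hipanan: start from *rupab.
  rule 1: no change — rupab
  rule 2 (vowel merger): rupab → rupeb
  rule 3: no change — rupeb
  rule 4 (intervocalic voicing): rupeb → rubeb
  ⇒ Hipanan rubeb
Only *rupab yields all of Vugore rufef, Ortunic rubap, Hipanan rubeb.

*rupab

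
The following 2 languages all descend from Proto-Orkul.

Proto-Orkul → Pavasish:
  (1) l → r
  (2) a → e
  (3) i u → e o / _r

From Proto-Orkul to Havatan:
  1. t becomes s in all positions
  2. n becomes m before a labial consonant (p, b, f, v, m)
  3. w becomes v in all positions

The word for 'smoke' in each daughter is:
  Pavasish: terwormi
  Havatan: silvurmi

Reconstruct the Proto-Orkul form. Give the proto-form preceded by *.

Position 3: Pavasish has r, Havatan has l. Havatan preserves l here (none of its changes turn any other segment into l), so the proto-segment is *l.
Position 4: Pavasish has w, Havatan has v. Pavasish preserves w here (none of its changes turn any other segment into w), so the proto-segment is *w.
This points to *tilwurmi. Verify forward in each daughter:
Pavasish: *tilwurmi > tirwurmi > terwormi  (by unconditioned shift, pre-rhotic lowering)
Havatan: *tilwurmi > silwurmi > silvurmi  (by unconditioned shift, unconditioned shift)
*tilwurmi is the unique common source.

*tilwurmi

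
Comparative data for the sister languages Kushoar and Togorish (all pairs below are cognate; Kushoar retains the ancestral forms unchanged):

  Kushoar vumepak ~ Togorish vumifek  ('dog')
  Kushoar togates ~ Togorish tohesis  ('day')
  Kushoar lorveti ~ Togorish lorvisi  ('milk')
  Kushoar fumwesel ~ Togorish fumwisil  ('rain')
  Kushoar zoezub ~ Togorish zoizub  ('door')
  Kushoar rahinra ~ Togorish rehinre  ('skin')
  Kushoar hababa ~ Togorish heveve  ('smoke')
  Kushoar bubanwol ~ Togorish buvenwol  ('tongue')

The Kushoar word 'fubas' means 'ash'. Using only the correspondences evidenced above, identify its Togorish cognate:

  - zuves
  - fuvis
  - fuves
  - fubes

fuves

hababa ~ heveve, bubanwol ~ buvenwol — Kushoar b corresponds to Togorish v between vowels (before a back vowel).
vumepak ~ vumifek, togates ~ tohesis — Kushoar a corresponds to Togorish e after a consonant, before a consonant other than r, m, n, p, b, f, v.
Applying these to Kushoar 'fubas':
  fubas → fuvas   (b→v between vowels (before a back vowel))
  fuvas → fuves   (a→e after a consonant, before a consonant other than r, m, n, p, b, f, v)
So the Togorish cognate is 'fuves'.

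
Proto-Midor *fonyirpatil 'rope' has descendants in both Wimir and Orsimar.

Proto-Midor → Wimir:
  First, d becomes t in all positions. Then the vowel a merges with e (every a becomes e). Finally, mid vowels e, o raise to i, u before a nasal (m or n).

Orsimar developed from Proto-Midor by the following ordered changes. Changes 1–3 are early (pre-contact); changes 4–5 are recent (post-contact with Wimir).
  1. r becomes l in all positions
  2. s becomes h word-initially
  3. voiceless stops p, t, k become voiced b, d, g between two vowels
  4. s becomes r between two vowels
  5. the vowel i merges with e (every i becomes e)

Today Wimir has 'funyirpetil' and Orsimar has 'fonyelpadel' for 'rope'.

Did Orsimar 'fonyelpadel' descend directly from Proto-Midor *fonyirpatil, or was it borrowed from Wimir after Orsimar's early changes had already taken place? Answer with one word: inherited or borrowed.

inherited

If inherited, *fonyirpatil would pass through all of Orsimar's changes:
Orsimar: *fonyirpatil > fonyilpatil > fonyilpadil > fonyelpadel  (by unconditioned shift, intervocalic voicing, vowel merger)
If borrowed from Wimir 'funyirpetil' after the early changes, it would undergo only the recent ones:
  rule 4 (rhotacism): no change (funyirpetil)
  rule 5 (vowel merger): funyirpetil → funyerpetel
  ⇒ as a loan: funyerpetel
Orsimar 'fonyelpadel' matches the inherited outcome exactly, so it is an inherited cognate, not a loan.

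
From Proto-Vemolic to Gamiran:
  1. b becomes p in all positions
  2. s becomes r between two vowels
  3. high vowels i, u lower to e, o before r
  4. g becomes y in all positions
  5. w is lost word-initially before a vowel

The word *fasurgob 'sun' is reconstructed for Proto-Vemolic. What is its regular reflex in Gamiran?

faroryop

Gamiran: *fasurgob
  fasurgob → fasurgop   [unconditioned shift]
  fasurgop → farurgop   [rhotacism]
  farurgop → farorgop   [pre-rhotic lowering]
  farorgop → faroryop   [unconditioned shift]
  faroryop (rule 5 does not apply)
  giving Gamiran faroryop.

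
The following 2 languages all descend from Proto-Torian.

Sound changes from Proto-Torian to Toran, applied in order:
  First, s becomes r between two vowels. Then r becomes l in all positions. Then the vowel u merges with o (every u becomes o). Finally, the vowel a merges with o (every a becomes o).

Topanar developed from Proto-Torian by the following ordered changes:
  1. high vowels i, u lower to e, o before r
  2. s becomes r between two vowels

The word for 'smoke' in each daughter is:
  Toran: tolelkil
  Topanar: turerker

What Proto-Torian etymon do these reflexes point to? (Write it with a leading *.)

*tuserkir

Position 5: Toran has l, Topanar has r. Taking the neighbouring segments as reconstructed: Toran l could go back to *l or *r; Topanar r can only go back to *r — the one source consistent with every daughter is *r.
Position 3: Toran has l, Topanar has r. Taking the neighbouring segments as reconstructed: Toran l could go back to *s or *l or *r; Topanar r can only go back to *s — the one source consistent with every daughter is *s.
Continuing position by position gives *tuserkir; check it forward:
Toran: start from *tuserkir.
  rule 1 (rhotacism): tuserkir → turerkir
  rule 2 (unconditioned shift): turerkir → tulelkil
  rule 3 (vowel merger): tulelkil → tolelkil
  rule 4: no change — tolelkil
  ⇒ Toran tolelkil
Topanar: start from *tuserkir.
  rule 1 (pre-rhotic lowering): tuserkir → tuserker
  rule 2 (rhotacism): tuserker → turerker
  ⇒ Topanar turerker
Only *tuserkir yields all of Toran tolelkil, Topanar turerker.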